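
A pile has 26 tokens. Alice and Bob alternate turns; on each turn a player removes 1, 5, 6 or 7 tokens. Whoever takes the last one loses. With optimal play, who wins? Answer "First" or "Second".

First

i:   0  1  2  3  4  5  6  7  8  9 10 11 12 13 14 15 16 17 18 19 20 21 22 23 24 25 26
     W  L  W  L  W  L  W  W  W  W  W  W  W  L  W  L  W  L  W  W  W  W  W  W  W  L  W
Position 26 is W, so the first player wins.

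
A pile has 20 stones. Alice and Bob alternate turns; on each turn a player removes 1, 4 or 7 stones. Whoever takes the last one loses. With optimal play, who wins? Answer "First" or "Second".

First

W/L table (W = player to move can force a win):
i:   0  1  2  3  4  5  6  7  8  9 10 11 12 13 14 15 16 17 18 19 20
     W  L  W  L  W  W  L  W  W  L  W  L  W  W  L  W  W  L  W  L  W
Position 20 is W, so the first player wins.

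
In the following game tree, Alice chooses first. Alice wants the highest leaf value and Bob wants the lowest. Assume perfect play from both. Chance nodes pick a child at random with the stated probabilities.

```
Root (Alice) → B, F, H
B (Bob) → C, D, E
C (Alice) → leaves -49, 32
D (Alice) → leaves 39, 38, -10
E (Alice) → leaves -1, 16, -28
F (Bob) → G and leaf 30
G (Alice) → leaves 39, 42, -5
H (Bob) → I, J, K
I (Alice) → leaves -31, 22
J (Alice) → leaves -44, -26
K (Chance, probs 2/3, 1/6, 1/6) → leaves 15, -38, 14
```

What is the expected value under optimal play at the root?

C (Alice): max(-49, 32) = 32
D (Alice): max(39, 38, -10) = 39
E (Alice): max(-1, 16, -28) = 16
B (Bob): min(32, 39, 16) = 16
G (Alice): max(39, 42, -5) = 42
F (Bob): min(42, 30) = 30
I (Alice): max(-31, 22) = 22
J (Alice): max(-44, -26) = -26
K (Chance): 2/3·15 + 1/6·-38 + 1/6·14 = 6
H (Bob): min(22, -26, 6) = -26
Root (Alice): max(16, 30, -26) = 30

30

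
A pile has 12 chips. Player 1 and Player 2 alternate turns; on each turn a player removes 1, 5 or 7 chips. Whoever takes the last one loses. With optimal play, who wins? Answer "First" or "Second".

First

Mark each pile size as W (mover wins) or L (mover loses):
i:   0  1  2  3  4  5  6  7  8  9 10 11 12
     W  L  W  L  W  L  W  L  W  L  W  L  W
Position 12 is W, so the first player wins.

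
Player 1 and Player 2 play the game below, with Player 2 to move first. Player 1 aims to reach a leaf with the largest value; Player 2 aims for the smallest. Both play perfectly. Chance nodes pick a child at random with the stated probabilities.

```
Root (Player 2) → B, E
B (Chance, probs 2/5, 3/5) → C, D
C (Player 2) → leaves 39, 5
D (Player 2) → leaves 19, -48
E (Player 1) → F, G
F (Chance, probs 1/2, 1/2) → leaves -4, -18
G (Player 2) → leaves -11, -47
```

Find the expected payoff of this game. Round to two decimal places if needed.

C (Player 2): min(39, 5) = 5
D (Player 2): min(19, -48) = -48
B (Chance): 2/5·5 + 3/5·-48 = -26.8
F (Chance): 1/2·-4 + 1/2·-18 = -11
G (Player 2): min(-11, -47) = -47
E (Player 1): max(-11, -47) = -11
Root (Player 2): min(-26.8, -11) = -26.8

-26.8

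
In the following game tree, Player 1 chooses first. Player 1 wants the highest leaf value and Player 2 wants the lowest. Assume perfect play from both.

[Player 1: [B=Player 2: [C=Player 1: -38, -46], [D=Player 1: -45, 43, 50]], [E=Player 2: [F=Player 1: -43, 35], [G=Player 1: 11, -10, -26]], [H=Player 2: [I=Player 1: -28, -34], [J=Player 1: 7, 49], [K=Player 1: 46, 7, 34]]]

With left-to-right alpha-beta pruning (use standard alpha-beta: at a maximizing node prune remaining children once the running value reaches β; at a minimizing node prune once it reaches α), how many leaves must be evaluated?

11

C [α=-∞,β=+∞]: v=-38
D [α=-∞,β=-38]: v=43 after child 2 ≥ β → β-cutoff, skip 1
B [α=-∞,β=+∞]: v=-38
F [α=-38,β=+∞]: v=35
G [α=-38,β=35]: v=11
E [α=-38,β=+∞]: v=11
I [α=11,β=+∞]: v=-28
H [α=11,β=+∞]: v=-28 after child 1 ≤ α → α-cutoff, skip 2
Root [α=-∞,β=+∞]: v=11
Leaves evaluated: 11 of 17.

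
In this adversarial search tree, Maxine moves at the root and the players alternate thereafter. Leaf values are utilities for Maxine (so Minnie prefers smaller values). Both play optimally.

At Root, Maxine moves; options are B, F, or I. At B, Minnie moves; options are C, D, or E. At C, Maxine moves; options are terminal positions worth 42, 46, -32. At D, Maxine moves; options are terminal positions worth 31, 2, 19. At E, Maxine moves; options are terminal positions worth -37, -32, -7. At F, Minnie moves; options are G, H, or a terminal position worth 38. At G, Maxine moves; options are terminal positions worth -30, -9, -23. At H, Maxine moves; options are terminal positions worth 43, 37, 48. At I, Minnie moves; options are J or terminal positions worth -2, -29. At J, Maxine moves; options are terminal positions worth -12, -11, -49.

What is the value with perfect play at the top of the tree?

-7

C (Maxine): max(42, 46, -32) = 46
D (Maxine): max(31, 2, 19) = 31
E (Maxine): max(-37, -32, -7) = -7
B (Minnie): min(46, 31, -7) = -7
G (Maxine): max(-30, -9, -23) = -9
H (Maxine): max(43, 37, 48) = 48
F (Minnie): min(-9, 48, 38) = -9
J (Maxine): max(-12, -11, -49) = -11
I (Minnie): min(-11, -2, -29) = -29
Root (Maxine): max(-7, -9, -29) = -7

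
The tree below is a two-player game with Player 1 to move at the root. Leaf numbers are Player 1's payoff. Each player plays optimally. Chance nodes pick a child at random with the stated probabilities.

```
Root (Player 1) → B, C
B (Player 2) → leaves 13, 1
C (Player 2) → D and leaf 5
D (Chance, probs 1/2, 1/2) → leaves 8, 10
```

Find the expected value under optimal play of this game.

5

B (Player 2): min(13, 1) = 1
D (Chance): 1/2·8 + 1/2·10 = 9
C (Player 2): min(9, 5) = 5
Root (Player 1): max(1, 5) = 5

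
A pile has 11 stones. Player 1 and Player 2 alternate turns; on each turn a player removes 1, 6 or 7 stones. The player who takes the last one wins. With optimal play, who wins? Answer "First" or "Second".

First

Positions where the player to move wins (W) vs loses (L):
i:   0  1  2  3  4  5  6  7  8  9 10 11
     L  W  L  W  L  W  W  W  W  W  W  W
Position 11 is W, so the first player wins.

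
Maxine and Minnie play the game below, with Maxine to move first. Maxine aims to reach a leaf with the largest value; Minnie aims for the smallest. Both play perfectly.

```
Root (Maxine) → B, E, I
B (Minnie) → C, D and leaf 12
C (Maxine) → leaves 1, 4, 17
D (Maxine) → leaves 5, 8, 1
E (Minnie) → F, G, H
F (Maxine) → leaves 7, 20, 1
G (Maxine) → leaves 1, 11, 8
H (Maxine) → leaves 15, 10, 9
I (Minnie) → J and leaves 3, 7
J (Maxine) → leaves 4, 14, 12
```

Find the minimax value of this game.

C (Maxine): max(1, 4, 17) = 17
D (Maxine): max(5, 8, 1) = 8
B (Minnie): min(17, 8, 12) = 8
F (Maxine): max(7, 20, 1) = 20
G (Maxine): max(1, 11, 8) = 11
H (Maxine): max(15, 10, 9) = 15
E (Minnie): min(20, 11, 15) = 11
J (Maxine): max(4, 14, 12) = 14
I (Minnie): min(14, 3, 7) = 3
Root (Maxine): max(8, 11, 3) = 11

11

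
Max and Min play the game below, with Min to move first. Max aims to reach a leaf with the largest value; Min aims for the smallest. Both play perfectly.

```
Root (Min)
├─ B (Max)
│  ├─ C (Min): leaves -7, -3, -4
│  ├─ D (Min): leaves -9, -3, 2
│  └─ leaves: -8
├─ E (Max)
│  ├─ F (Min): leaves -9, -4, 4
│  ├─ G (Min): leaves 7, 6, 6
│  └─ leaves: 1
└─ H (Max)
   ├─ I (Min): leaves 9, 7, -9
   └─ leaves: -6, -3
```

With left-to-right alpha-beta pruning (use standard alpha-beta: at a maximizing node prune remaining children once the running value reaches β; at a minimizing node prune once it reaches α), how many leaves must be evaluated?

C [α=-∞,β=+∞]: v=-7
D [α=-7,β=+∞]: v=-9 after child 1 ≤ α → α-cutoff, skip 2
B [α=-∞,β=+∞]: v=-7
F [α=-∞,β=-7]: v=-9
G [α=-9,β=-7]: v=6
E [α=-∞,β=-7]: v=6 after child 2 ≥ β → β-cutoff, skip 1
I [α=-∞,β=-7]: v=-9
H [α=-∞,β=-7]: v=-6 after child 2 ≥ β → β-cutoff, skip 1
Root [α=-∞,β=+∞]: v=-7
Leaves evaluated: 15 of 19.

15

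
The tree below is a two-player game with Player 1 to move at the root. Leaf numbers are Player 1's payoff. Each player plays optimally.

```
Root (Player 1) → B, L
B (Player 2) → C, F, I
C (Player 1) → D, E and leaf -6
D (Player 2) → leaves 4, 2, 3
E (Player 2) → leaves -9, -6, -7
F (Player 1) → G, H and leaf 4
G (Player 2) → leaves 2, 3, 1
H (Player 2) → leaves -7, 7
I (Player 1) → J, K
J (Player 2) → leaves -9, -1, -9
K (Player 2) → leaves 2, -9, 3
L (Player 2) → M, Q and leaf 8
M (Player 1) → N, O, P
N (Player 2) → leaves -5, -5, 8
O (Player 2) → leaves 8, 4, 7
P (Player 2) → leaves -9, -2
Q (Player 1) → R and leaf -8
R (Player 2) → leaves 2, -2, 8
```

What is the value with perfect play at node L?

-2

N: min(-5, -5, 8) = -5
O: min(8, 4, 7) = 4
P: min(-9, -2) = -9
M: max(-5, 4, -9) = 4
R: min(2, -2, 8) = -2
Q: max(-2, -8) = -2
L: min(4, -2, 8) = -2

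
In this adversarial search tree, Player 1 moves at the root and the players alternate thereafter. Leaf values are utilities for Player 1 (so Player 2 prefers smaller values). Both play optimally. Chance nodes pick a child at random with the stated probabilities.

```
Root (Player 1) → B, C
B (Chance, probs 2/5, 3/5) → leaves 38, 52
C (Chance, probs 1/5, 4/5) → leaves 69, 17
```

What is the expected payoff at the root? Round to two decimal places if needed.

46.4

B (Chance): 2/5·38 + 3/5·52 = 46.4
C (Chance): 1/5·69 + 4/5·17 = 27.4
Root (Player 1): max(46.4, 27.4) = 46.4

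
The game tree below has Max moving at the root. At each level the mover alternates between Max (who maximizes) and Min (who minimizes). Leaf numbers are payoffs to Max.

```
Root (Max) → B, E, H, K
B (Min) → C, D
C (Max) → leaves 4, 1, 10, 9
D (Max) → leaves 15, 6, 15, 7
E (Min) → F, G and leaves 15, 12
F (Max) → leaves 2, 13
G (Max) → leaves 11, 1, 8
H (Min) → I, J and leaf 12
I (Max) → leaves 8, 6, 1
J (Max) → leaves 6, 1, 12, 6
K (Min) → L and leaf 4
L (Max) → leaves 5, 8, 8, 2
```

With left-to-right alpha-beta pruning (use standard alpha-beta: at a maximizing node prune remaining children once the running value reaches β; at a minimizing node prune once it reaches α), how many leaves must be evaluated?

C [α=-∞,β=+∞]: v=10
D [α=-∞,β=10]: v=15 after child 1 ≥ β → β-cutoff, skip 3
B [α=-∞,β=+∞]: v=10
F [α=10,β=+∞]: v=13
G [α=10,β=13]: v=11
E [α=10,β=+∞]: v=11
I [α=11,β=+∞]: v=8
H [α=11,β=+∞]: v=8 after child 1 ≤ α → α-cutoff, skip 2
L [α=11,β=+∞]: v=8
K [α=11,β=+∞]: v=8 after child 1 ≤ α → α-cutoff, skip 1
Root [α=-∞,β=+∞]: v=11
Leaves evaluated: 19 of 28.

19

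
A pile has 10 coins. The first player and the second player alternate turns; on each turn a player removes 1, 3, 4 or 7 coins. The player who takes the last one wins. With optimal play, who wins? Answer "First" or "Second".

Mark each pile size as W (mover wins) or L (mover loses):
i:   0  1  2  3  4  5  6  7  8  9 10
     L  W  L  W  W  W  W  W  L  W  L
Position 10 is L, so the second player wins.

Second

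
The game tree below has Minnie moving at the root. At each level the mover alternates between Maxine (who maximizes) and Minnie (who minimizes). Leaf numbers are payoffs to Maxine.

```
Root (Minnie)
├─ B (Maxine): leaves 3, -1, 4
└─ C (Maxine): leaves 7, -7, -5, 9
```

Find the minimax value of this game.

4

B (Maxine): max(3, -1, 4) = 4
C (Maxine): max(7, -7, -5, 9) = 9
Root (Minnie): min(4, 9) = 4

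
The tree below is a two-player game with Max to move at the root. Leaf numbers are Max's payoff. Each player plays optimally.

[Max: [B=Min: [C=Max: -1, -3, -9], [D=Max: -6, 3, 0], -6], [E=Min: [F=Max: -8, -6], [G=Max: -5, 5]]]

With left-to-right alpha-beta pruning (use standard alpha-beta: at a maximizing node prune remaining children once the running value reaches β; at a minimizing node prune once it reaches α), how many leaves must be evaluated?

8

C [α=-∞,β=+∞]: v=-1
D [α=-∞,β=-1]: v=3 after child 2 ≥ β → β-cutoff, skip 1
B [α=-∞,β=+∞]: v=-6
F [α=-6,β=+∞]: v=-6
E [α=-6,β=+∞]: v=-6 after child 1 ≤ α → α-cutoff, skip 1
Root [α=-∞,β=+∞]: v=-6
Leaves evaluated: 8 of 11.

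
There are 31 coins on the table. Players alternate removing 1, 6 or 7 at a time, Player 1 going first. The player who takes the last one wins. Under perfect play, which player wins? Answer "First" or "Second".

First

W/L table (W = player to move can force a win):
i:   0  1  2  3  4  5  6  7  8  9 10 11 12 13 14 15 16 17 18 19 20 21 22 23 24 25 26 27 28 29 30 31
     L  W  L  W  L  W  W  W  W  W  W  W  L  W  L  W  L  W  W  W  W  W  W  W  L  W  L  W  L  W  W  W
Position 31 is W, so the first player wins.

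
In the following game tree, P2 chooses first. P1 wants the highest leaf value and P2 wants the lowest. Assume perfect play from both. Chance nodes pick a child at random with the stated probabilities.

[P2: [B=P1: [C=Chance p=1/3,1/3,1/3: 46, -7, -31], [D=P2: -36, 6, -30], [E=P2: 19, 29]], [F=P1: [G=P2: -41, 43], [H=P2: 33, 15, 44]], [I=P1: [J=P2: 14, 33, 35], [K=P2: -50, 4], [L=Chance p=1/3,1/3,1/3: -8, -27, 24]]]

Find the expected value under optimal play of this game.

14

C (Chance): 1/3·46 + 1/3·-7 + 1/3·-31 = 2.67
D (P2): min(-36, 6, -30) = -36
E (P2): min(19, 29) = 19
B (P1): max(2.67, -36, 19) = 19
G (P2): min(-41, 43) = -41
H (P2): min(33, 15, 44) = 15
F (P1): max(-41, 15) = 15
J (P2): min(14, 33, 35) = 14
K (P2): min(-50, 4) = -50
L (Chance): 1/3·-8 + 1/3·-27 + 1/3·24 = -3.67
I (P1): max(14, -50, -3.67) = 14
Root (P2): min(19, 15, 14) = 14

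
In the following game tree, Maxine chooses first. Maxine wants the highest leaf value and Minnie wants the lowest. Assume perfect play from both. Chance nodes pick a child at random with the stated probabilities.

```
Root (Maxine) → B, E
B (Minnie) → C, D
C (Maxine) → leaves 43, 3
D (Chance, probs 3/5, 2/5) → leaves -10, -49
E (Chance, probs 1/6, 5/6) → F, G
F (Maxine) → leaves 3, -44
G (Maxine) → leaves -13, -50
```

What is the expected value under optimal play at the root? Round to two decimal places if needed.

C (Maxine): max(43, 3) = 43
D (Chance): 3/5·-10 + 2/5·-49 = -25.6
B (Minnie): min(43, -25.6) = -25.6
F (Maxine): max(3, -44) = 3
G (Maxine): max(-13, -50) = -13
E (Chance): 1/6·3 + 5/6·-13 = -10.33
Root (Maxine): max(-25.6, -10.33) = -10.33

-10.33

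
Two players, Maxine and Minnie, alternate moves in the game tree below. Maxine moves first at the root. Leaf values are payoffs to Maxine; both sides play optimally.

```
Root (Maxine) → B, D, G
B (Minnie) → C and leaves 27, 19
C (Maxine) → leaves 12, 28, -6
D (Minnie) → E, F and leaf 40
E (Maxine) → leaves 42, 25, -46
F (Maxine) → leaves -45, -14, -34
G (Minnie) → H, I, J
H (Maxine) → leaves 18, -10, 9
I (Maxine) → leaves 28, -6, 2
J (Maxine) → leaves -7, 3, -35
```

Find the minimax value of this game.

19

C (Maxine): max(12, 28, -6) = 28
B (Minnie): min(28, 27, 19) = 19
E (Maxine): max(42, 25, -46) = 42
F (Maxine): max(-45, -14, -34) = -14
D (Minnie): min(42, -14, 40) = -14
H (Maxine): max(18, -10, 9) = 18
I (Maxine): max(28, -6, 2) = 28
J (Maxine): max(-7, 3, -35) = 3
G (Minnie): min(18, 28, 3) = 3
Root (Maxine): max(19, -14, 3) = 19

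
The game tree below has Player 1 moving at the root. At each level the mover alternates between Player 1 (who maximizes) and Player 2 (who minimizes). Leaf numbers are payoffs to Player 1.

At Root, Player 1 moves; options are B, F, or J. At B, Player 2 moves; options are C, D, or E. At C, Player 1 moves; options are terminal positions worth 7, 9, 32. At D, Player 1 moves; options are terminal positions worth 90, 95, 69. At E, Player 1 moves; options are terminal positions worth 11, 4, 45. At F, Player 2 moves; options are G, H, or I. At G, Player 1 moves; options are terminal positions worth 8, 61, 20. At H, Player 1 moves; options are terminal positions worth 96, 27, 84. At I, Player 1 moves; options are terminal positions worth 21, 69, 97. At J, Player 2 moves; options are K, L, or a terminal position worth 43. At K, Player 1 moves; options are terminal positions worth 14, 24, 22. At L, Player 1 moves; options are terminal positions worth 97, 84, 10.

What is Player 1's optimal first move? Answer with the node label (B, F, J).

F

C (Player 1): max(7, 9, 32) = 32
D (Player 1): max(90, 95, 69) = 95
E (Player 1): max(11, 4, 45) = 45
B (Player 2): min(32, 95, 45) = 32
G (Player 1): max(8, 61, 20) = 61
H (Player 1): max(96, 27, 84) = 96
I (Player 1): max(21, 69, 97) = 97
F (Player 2): min(61, 96, 97) = 61
K (Player 1): max(14, 24, 22) = 24
L (Player 1): max(97, 84, 10) = 97
J (Player 2): min(24, 97, 43) = 24
Root (Player 1): max(32, 61, 24) = 61
Player 1 picks the child with the highest value: F (value 61).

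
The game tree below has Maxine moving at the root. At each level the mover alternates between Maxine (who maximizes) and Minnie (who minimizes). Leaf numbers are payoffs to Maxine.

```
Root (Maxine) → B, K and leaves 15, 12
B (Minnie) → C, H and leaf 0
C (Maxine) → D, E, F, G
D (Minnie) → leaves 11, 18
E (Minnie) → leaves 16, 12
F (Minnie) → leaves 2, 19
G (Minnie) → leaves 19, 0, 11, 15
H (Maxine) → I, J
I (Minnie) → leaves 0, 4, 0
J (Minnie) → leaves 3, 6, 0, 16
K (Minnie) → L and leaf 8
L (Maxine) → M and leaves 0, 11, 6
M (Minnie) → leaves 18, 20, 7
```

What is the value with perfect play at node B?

0

D: min(11, 18) = 11
E: min(16, 12) = 12
F: min(2, 19) = 2
G: min(19, 0, 11, 15) = 0
C: max(11, 12, 2, 0) = 12
I: min(0, 4, 0) = 0
J: min(3, 6, 0, 16) = 0
H: max(0, 0) = 0
B: min(12, 0, 0) = 0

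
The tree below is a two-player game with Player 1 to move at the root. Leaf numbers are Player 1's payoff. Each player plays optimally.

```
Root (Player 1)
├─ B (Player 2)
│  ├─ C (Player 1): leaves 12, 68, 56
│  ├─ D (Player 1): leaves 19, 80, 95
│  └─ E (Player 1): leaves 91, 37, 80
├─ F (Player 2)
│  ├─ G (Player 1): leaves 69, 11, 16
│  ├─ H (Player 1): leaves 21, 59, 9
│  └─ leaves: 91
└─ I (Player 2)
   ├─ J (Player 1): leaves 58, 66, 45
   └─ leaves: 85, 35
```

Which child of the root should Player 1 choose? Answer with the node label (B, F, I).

C (Player 1): max(12, 68, 56) = 68
D (Player 1): max(19, 80, 95) = 95
E (Player 1): max(91, 37, 80) = 91
B (Player 2): min(68, 95, 91) = 68
G (Player 1): max(69, 11, 16) = 69
H (Player 1): max(21, 59, 9) = 59
F (Player 2): min(69, 59, 91) = 59
J (Player 1): max(58, 66, 45) = 66
I (Player 2): min(66, 85, 35) = 35
Root (Player 1): max(68, 59, 35) = 68
Player 1 picks the child with the highest value: B (value 68).

B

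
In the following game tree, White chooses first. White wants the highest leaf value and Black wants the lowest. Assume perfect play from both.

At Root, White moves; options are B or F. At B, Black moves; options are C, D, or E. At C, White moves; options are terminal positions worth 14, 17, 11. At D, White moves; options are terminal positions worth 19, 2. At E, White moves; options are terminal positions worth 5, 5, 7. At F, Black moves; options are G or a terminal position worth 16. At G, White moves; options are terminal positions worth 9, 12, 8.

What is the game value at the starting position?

C (White): max(14, 17, 11) = 17
D (White): max(19, 2) = 19
E (White): max(5, 5, 7) = 7
B (Black): min(17, 19, 7) = 7
G (White): max(9, 12, 8) = 12
F (Black): min(12, 16) = 12
Root (White): max(7, 12) = 12

12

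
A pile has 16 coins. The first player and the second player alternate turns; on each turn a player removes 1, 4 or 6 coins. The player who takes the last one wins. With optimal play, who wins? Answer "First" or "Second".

Positions where the player to move wins (W) vs loses (L):
i:   0  1  2  3  4  5  6  7  8  9 10 11 12 13 14 15 16
     L  W  L  W  W  L  W  L  W  W  L  W  L  W  W  L  W
Position 16 is W, so the first player wins.

First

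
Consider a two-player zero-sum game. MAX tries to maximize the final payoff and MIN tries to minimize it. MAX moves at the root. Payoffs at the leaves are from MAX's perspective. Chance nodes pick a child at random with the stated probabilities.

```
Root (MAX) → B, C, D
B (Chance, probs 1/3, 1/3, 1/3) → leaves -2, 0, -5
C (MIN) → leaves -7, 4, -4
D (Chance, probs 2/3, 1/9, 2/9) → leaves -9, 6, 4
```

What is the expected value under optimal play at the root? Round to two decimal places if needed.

-2.33

B (Chance): 1/3·-2 + 1/3·0 + 1/3·-5 = -2.33
C (MIN): min(-7, 4, -4) = -7
D (Chance): 2/3·-9 + 1/9·6 + 2/9·4 = -4.44
Root (MAX): max(-2.33, -7, -4.44) = -2.33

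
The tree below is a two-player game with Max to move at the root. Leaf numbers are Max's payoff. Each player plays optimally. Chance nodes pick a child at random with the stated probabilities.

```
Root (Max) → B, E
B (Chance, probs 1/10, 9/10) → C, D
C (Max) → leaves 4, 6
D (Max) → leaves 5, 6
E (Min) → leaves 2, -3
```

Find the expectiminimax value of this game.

6

C (Max): max(4, 6) = 6
D (Max): max(5, 6) = 6
B (Chance): 1/10·6 + 9/10·6 = 6
E (Min): min(2, -3) = -3
Root (Max): max(6, -3) = 6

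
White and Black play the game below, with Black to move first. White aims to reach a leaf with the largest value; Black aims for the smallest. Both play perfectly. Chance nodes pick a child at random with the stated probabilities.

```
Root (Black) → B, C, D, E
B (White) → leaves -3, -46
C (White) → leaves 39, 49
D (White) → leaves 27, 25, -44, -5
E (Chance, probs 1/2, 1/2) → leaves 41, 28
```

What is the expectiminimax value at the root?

-3

B (White): max(-3, -46) = -3
C (White): max(39, 49) = 49
D (White): max(27, 25, -44, -5) = 27
E (Chance): 1/2·41 + 1/2·28 = 34.5
Root (Black): min(-3, 49, 27, 34.5) = -3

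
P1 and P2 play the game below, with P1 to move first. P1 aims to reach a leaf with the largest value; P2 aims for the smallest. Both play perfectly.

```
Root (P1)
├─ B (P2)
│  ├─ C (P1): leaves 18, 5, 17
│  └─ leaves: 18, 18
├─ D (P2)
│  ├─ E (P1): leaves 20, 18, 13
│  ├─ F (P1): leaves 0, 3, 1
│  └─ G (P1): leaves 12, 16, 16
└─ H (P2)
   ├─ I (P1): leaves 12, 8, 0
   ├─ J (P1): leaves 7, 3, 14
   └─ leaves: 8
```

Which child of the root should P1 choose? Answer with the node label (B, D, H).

B

C (P1): max(18, 5, 17) = 18
B (P2): min(18, 18, 18) = 18
E (P1): max(20, 18, 13) = 20
F (P1): max(0, 3, 1) = 3
G (P1): max(12, 16, 16) = 16
D (P2): min(20, 3, 16) = 3
I (P1): max(12, 8, 0) = 12
J (P1): max(7, 3, 14) = 14
H (P2): min(12, 14, 8) = 8
Root (P1): max(18, 3, 8) = 18
P1 picks the child with the highest value: B (value 18).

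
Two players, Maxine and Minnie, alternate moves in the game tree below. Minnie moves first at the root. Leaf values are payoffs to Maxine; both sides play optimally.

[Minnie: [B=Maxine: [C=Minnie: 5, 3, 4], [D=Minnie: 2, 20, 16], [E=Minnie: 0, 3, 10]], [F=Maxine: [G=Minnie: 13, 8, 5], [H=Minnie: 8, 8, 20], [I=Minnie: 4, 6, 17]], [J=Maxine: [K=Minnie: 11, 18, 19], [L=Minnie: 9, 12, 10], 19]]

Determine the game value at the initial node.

C (Minnie): min(5, 3, 4) = 3
D (Minnie): min(2, 20, 16) = 2
E (Minnie): min(0, 3, 10) = 0
B (Maxine): max(3, 2, 0) = 3
G (Minnie): min(13, 8, 5) = 5
H (Minnie): min(8, 8, 20) = 8
I (Minnie): min(4, 6, 17) = 4
F (Maxine): max(5, 8, 4) = 8
K (Minnie): min(11, 18, 19) = 11
L (Minnie): min(9, 12, 10) = 9
J (Maxine): max(11, 9, 19) = 19
Root (Minnie): min(3, 8, 19) = 3

3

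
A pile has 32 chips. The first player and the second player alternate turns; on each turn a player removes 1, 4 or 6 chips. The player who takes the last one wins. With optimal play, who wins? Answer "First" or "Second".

Second

Positions where the player to move wins (W) vs loses (L):
i:   0  1  2  3  4  5  6  7  8  9 10 11 12 13 14 15 16 17 18 19 20 21 22 23 24 25 26 27 28 29 30 31 32
     L  W  L  W  W  L  W  L  W  W  L  W  L  W  W  L  W  L  W  W  L  W  L  W  W  L  W  L  W  W  L  W  L
Position 32 is L, so the second player wins.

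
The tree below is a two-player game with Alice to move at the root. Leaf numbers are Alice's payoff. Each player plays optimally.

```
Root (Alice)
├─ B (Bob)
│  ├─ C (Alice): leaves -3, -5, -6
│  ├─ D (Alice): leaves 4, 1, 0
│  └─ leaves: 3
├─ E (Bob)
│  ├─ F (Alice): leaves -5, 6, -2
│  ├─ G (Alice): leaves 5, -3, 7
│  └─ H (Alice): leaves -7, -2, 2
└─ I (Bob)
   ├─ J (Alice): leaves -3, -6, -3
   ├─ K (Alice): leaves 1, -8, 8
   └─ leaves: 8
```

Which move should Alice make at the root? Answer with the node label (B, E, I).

C (Alice): max(-3, -5, -6) = -3
D (Alice): max(4, 1, 0) = 4
B (Bob): min(-3, 4, 3) = -3
F (Alice): max(-5, 6, -2) = 6
G (Alice): max(5, -3, 7) = 7
H (Alice): max(-7, -2, 2) = 2
E (Bob): min(6, 7, 2) = 2
J (Alice): max(-3, -6, -3) = -3
K (Alice): max(1, -8, 8) = 8
I (Bob): min(-3, 8, 8) = -3
Root (Alice): max(-3, 2, -3) = 2
Alice picks the child with the highest value: E (value 2).

E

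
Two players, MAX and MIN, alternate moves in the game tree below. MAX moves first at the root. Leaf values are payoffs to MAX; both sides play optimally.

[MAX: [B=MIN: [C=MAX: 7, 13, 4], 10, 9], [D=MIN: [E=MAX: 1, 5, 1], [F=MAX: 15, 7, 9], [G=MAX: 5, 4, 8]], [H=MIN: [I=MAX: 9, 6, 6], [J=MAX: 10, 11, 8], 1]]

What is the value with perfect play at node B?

C: max(7, 13, 4) = 13
B: min(13, 10, 9) = 9

9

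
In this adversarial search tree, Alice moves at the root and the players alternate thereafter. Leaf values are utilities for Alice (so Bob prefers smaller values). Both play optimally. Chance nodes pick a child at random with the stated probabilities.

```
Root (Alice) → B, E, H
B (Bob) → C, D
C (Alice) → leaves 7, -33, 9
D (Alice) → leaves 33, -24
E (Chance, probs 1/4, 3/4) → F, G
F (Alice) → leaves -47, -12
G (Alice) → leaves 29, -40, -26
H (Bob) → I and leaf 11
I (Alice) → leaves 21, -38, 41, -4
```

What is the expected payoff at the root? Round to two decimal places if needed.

C (Alice): max(7, -33, 9) = 9
D (Alice): max(33, -24) = 33
B (Bob): min(9, 33) = 9
F (Alice): max(-47, -12) = -12
G (Alice): max(29, -40, -26) = 29
E (Chance): 1/4·-12 + 3/4·29 = 18.75
I (Alice): max(21, -38, 41, -4) = 41
H (Bob): min(41, 11) = 11
Root (Alice): max(9, 18.75, 11) = 18.75

18.75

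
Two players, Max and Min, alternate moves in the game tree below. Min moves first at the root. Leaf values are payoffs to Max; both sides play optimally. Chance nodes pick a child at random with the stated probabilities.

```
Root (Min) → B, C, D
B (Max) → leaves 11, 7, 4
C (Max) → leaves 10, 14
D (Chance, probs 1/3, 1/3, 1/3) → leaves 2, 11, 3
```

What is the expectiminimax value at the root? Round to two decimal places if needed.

5.33

B (Max): max(11, 7, 4) = 11
C (Max): max(10, 14) = 14
D (Chance): 1/3·2 + 1/3·11 + 1/3·3 = 5.33
Root (Min): min(11, 14, 5.33) = 5.33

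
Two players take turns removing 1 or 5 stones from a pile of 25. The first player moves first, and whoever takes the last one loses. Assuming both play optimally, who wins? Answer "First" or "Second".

Mark each pile size as W (mover wins) or L (mover loses):
i:   0  1  2  3  4  5  6  7  8  9 10 11 12 13 14 15 16 17 18 19 20 21 22 23 24 25
     W  L  W  L  W  L  W  L  W  L  W  L  W  L  W  L  W  L  W  L  W  L  W  L  W  L
Position 25 is L, so the second player wins.

Second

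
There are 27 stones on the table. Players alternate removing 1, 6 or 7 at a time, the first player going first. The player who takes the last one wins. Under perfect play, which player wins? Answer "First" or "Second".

Mark each pile size as W (mover wins) or L (mover loses):
i:   0  1  2  3  4  5  6  7  8  9 10 11 12 13 14 15 16 17 18 19 20 21 22 23 24 25 26 27
     L  W  L  W  L  W  W  W  W  W  W  W  L  W  L  W  L  W  W  W  W  W  W  W  L  W  L  W
Position 27 is W, so the first player wins.

First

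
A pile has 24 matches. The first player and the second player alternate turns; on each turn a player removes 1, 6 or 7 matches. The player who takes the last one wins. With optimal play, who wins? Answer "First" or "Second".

Second

i:   0  1  2  3  4  5  6  7  8  9 10 11 12 13 14 15 16 17 18 19 20 21 22 23 24
     L  W  L  W  L  W  W  W  W  W  W  W  L  W  L  W  L  W  W  W  W  W  W  W  L
Position 24 is L, so the second player wins.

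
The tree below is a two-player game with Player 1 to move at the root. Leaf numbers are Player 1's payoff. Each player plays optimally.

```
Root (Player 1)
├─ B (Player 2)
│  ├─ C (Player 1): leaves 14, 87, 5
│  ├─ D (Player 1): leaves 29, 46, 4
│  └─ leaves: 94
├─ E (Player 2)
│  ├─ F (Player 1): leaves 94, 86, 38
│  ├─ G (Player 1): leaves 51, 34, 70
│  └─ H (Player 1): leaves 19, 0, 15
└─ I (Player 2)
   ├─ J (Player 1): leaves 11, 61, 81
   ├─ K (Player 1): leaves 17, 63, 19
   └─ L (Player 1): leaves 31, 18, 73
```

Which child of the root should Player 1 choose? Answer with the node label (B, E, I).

C (Player 1): max(14, 87, 5) = 87
D (Player 1): max(29, 46, 4) = 46
B (Player 2): min(87, 46, 94) = 46
F (Player 1): max(94, 86, 38) = 94
G (Player 1): max(51, 34, 70) = 70
H (Player 1): max(19, 0, 15) = 19
E (Player 2): min(94, 70, 19) = 19
J (Player 1): max(11, 61, 81) = 81
K (Player 1): max(17, 63, 19) = 63
L (Player 1): max(31, 18, 73) = 73
I (Player 2): min(81, 63, 73) = 63
Root (Player 1): max(46, 19, 63) = 63
Player 1 picks the child with the highest value: I (value 63).

I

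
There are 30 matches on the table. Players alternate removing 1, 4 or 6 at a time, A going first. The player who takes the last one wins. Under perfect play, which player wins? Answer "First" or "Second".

Second

W/L table (W = player to move can force a win):
i:   0  1  2  3  4  5  6  7  8  9 10 11 12 13 14 15 16 17 18 19 20 21 22 23 24 25 26 27 28 29 30
     L  W  L  W  W  L  W  L  W  W  L  W  L  W  W  L  W  L  W  W  L  W  L  W  W  L  W  L  W  W  L
Position 30 is L, so the second player wins.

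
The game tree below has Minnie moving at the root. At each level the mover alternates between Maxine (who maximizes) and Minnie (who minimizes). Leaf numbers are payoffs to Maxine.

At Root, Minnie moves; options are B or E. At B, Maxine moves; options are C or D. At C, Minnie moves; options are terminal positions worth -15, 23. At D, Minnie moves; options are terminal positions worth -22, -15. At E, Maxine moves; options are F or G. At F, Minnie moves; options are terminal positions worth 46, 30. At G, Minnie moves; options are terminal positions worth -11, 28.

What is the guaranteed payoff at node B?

-15

C: min(-15, 23) = -15
D: min(-22, -15) = -22
B: max(-15, -22) = -15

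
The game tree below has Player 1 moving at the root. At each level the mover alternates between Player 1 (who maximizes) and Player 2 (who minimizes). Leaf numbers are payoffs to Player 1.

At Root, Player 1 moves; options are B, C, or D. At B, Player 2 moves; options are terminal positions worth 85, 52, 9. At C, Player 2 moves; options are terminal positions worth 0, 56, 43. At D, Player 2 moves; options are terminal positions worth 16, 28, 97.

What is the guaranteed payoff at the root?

B (Player 2): min(85, 52, 9) = 9
C (Player 2): min(0, 56, 43) = 0
D (Player 2): min(16, 28, 97) = 16
Root (Player 1): max(9, 0, 16) = 16

16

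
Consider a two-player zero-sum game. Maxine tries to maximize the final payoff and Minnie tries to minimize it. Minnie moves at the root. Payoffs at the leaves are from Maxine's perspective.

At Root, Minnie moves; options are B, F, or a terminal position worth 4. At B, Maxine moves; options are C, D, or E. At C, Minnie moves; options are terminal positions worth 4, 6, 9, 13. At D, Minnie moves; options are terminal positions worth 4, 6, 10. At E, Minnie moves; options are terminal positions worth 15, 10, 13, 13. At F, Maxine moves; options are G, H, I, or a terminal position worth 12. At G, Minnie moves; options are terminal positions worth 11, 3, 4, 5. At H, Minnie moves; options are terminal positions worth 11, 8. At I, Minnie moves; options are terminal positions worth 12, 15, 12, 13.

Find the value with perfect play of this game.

C (Minnie): min(4, 6, 9, 13) = 4
D (Minnie): min(4, 6, 10) = 4
E (Minnie): min(15, 10, 13, 13) = 10
B (Maxine): max(4, 4, 10) = 10
G (Minnie): min(11, 3, 4, 5) = 3
H (Minnie): min(11, 8) = 8
I (Minnie): min(12, 15, 12, 13) = 12
F (Maxine): max(3, 8, 12, 12) = 12
Root (Minnie): min(10, 12, 4) = 4

4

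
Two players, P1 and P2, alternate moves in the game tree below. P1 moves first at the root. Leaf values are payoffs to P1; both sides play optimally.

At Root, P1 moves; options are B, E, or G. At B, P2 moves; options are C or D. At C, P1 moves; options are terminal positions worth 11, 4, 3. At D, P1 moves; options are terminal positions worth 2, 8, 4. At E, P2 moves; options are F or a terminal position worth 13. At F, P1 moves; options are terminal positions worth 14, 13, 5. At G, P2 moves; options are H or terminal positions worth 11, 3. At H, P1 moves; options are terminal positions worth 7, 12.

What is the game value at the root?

13

C (P1): max(11, 4, 3) = 11
D (P1): max(2, 8, 4) = 8
B (P2): min(11, 8) = 8
F (P1): max(14, 13, 5) = 14
E (P2): min(14, 13) = 13
H (P1): max(7, 12) = 12
G (P2): min(12, 11, 3) = 3
Root (P1): max(8, 13, 3) = 13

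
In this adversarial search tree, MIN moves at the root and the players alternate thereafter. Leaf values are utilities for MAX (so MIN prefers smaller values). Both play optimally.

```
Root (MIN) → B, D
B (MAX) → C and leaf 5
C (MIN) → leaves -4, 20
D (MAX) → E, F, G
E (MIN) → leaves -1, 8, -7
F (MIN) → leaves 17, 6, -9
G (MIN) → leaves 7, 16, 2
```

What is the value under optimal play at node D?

E: min(-1, 8, -7) = -7
F: min(17, 6, -9) = -9
G: min(7, 16, 2) = 2
D: max(-7, -9, 2) = 2

2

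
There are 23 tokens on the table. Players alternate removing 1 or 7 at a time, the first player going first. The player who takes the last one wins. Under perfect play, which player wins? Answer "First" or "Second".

W/L table (W = player to move can force a win):
i:   0  1  2  3  4  5  6  7  8  9 10 11 12 13 14 15 16 17 18 19 20 21 22 23
     L  W  L  W  L  W  L  W  L  W  L  W  L  W  L  W  L  W  L  W  L  W  L  W
Position 23 is W, so the first player wins.

First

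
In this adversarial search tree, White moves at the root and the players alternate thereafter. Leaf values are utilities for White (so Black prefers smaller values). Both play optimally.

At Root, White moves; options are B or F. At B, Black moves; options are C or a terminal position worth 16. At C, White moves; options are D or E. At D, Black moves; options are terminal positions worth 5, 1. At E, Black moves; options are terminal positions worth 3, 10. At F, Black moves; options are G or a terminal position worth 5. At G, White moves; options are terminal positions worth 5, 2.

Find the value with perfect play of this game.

D (Black): min(5, 1) = 1
E (Black): min(3, 10) = 3
C (White): max(1, 3) = 3
B (Black): min(3, 16) = 3
G (White): max(5, 2) = 5
F (Black): min(5, 5) = 5
Root (White): max(3, 5) = 5

5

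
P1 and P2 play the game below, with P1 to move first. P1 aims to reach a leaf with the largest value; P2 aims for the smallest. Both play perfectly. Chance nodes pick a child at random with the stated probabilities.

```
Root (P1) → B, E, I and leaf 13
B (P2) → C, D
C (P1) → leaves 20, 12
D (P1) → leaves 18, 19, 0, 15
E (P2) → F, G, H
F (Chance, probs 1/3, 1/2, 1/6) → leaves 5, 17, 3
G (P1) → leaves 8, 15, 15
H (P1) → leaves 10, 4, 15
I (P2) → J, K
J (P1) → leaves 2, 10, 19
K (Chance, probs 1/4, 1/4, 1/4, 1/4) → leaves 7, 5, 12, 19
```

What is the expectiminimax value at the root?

19

C (P1): max(20, 12) = 20
D (P1): max(18, 19, 0, 15) = 19
B (P2): min(20, 19) = 19
F (Chance): 1/3·5 + 1/2·17 + 1/6·3 = 10.67
G (P1): max(8, 15, 15) = 15
H (P1): max(10, 4, 15) = 15
E (P2): min(10.67, 15, 15) = 10.67
J (P1): max(2, 10, 19) = 19
K (Chance): 1/4·7 + 1/4·5 + 1/4·12 + 1/4·19 = 10.75
I (P2): min(19, 10.75) = 10.75
Root (P1): max(19, 10.67, 10.75, 13) = 19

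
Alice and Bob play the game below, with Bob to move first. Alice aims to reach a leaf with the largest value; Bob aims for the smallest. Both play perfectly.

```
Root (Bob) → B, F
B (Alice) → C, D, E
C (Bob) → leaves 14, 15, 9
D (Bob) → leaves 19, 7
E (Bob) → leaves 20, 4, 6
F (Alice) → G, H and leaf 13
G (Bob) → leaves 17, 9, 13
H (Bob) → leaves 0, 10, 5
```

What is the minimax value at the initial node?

9

C (Bob): min(14, 15, 9) = 9
D (Bob): min(19, 7) = 7
E (Bob): min(20, 4, 6) = 4
B (Alice): max(9, 7, 4) = 9
G (Bob): min(17, 9, 13) = 9
H (Bob): min(0, 10, 5) = 0
F (Alice): max(9, 0, 13) = 13
Root (Bob): min(9, 13) = 9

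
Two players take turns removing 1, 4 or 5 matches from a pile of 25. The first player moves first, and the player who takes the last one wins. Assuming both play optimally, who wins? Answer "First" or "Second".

Mark each pile size as W (mover wins) or L (mover loses):
i:   0  1  2  3  4  5  6  7  8  9 10 11 12 13 14 15 16 17 18 19 20 21 22 23 24 25
     L  W  L  W  W  W  W  W  L  W  L  W  W  W  W  W  L  W  L  W  W  W  W  W  L  W
Position 25 is W, so the first player wins.

First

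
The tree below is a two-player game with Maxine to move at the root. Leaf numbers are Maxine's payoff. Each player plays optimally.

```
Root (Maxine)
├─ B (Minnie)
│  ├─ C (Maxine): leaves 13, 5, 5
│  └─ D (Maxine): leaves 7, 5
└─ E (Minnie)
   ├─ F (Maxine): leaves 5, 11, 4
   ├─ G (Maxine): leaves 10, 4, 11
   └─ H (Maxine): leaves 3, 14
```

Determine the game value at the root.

11

C (Maxine): max(13, 5, 5) = 13
D (Maxine): max(7, 5) = 7
B (Minnie): min(13, 7) = 7
F (Maxine): max(5, 11, 4) = 11
G (Maxine): max(10, 4, 11) = 11
H (Maxine): max(3, 14) = 14
E (Minnie): min(11, 11, 14) = 11
Root (Maxine): max(7, 11) = 11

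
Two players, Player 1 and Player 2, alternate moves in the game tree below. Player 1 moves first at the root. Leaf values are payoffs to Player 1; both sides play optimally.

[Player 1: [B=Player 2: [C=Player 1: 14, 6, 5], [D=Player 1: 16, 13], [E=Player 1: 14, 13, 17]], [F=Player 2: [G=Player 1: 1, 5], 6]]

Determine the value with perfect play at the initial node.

14

C (Player 1): max(14, 6, 5) = 14
D (Player 1): max(16, 13) = 16
E (Player 1): max(14, 13, 17) = 17
B (Player 2): min(14, 16, 17) = 14
G (Player 1): max(1, 5) = 5
F (Player 2): min(5, 6) = 5
Root (Player 1): max(14, 5) = 14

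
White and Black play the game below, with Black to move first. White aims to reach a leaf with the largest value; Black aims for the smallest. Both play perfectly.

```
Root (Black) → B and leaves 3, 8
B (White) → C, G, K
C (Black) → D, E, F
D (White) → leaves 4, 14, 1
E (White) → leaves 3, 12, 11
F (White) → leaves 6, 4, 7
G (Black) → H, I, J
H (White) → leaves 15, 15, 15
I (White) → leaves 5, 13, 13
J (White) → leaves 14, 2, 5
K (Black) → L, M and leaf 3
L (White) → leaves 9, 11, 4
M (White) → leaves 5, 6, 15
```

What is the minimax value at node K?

L: max(9, 11, 4) = 11
M: max(5, 6, 15) = 15
K: min(11, 15, 3) = 3

3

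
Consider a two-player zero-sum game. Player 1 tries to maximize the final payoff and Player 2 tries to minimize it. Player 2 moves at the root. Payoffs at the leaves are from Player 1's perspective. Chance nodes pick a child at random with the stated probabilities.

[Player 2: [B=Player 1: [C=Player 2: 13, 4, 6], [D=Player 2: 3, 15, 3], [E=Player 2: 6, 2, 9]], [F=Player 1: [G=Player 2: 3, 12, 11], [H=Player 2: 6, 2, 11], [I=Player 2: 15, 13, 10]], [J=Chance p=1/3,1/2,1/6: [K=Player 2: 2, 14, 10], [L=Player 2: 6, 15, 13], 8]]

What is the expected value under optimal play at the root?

4

C (Player 2): min(13, 4, 6) = 4
D (Player 2): min(3, 15, 3) = 3
E (Player 2): min(6, 2, 9) = 2
B (Player 1): max(4, 3, 2) = 4
G (Player 2): min(3, 12, 11) = 3
H (Player 2): min(6, 2, 11) = 2
I (Player 2): min(15, 13, 10) = 10
F (Player 1): max(3, 2, 10) = 10
K (Player 2): min(2, 14, 10) = 2
L (Player 2): min(6, 15, 13) = 6
J (Chance): 1/3·2 + 1/2·6 + 1/6·8 = 5
Root (Player 2): min(4, 10, 5) = 4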